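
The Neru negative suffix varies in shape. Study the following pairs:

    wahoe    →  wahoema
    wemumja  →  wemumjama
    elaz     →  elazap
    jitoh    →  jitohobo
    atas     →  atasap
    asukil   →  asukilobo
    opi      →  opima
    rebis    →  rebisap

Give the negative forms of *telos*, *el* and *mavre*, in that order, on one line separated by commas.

The suffix is conditioned by the final sound: -ap when the stem ends in a sibilant (*elaz*, *atas*, *rebis*); -obo when the stem ends in a non-sibilant consonant (*jitoh*, *asukil*); -ma when the stem ends in a vowel (*wahoe*, *wemumja*, *opi*).
*telos*: final sound = /s/, a sibilant → -ap → *telosap*.
The final sound of *el* is /l/, which is a non-sibilant consonant, so the suffix is -obo, giving *elobo*.
The final sound of *mavre* is /e/, which is a vowel, so the suffix is -ma, giving *mavrema*.

telosap, elobo, mavrema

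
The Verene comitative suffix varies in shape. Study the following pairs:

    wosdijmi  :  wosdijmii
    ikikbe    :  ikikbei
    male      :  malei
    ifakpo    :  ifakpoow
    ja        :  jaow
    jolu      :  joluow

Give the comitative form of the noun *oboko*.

obokoow

The suffix is conditioned by the last vowel: -i when the last vowel of the stem is a front vowel (*wosdijmi*, *ikikbe*, *male*); -ow when the last vowel of the stem is a back vowel (*ifakpo*, *ja*, *jolu*).
The last vowel of *oboko* is /o/, which is a back vowel, so the suffix is -ow, giving *obokoow*.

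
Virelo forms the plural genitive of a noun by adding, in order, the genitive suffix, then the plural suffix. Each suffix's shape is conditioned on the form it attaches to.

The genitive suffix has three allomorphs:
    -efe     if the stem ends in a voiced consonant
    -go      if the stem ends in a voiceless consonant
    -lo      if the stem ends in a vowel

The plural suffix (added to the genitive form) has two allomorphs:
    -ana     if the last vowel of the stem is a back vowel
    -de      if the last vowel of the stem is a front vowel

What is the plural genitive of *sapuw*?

sapuwefede

*sapuw* — final sound /w/ (a voiced consonant) → -efe → *sapuwefe*.
Since the last vowel of the genitive form *sapuwefe* is /e/ (a front vowel), it takes -de, giving *sapuwefede*.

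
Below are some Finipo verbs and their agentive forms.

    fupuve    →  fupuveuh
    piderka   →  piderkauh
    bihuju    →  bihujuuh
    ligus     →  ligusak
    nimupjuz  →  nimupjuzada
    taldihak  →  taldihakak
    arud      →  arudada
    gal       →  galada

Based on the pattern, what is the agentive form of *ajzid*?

ajzidada

Looking at the final sound of each stem: -ak when the stem ends in a voiceless consonant (*ligus*, *taldihak*); -ada when the stem ends in a voiced consonant (*nimupjuz*, *arud*, *gal*); -uh when the stem ends in a vowel (*fupuve*, *piderka*, *bihuju*).
*ajzid* — final sound /d/ (a voiced consonant) → -ada → *ajzidada*.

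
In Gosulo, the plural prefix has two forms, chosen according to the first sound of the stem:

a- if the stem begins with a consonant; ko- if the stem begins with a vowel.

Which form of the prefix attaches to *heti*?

Since the first sound of *heti* is /h/ (a consonant), it takes a-.

a-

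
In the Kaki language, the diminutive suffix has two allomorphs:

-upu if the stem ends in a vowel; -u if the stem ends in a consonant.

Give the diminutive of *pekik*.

pekiku

Since the final sound of *pekik* is /k/ (a consonant), it takes -u, giving *pekiku*.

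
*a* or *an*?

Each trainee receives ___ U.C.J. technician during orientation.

The indefinite article is chosen by the initial *sound* of the following word, not its spelling.
The initialism *U.C.J.* is read letter by letter; the first letter, U, is pronounced /juː/, which begins with a consonant sound.
So the article is *a*: Each trainee receives a U.C.J. technician during orientation.

a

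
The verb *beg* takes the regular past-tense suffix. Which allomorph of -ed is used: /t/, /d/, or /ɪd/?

/d/

The stem *beg* ends in a voiced sound other than /d/.
The -ed suffix is realized as /ɪd/ after /t, d/; as /t/ after other voiceless consonants; and as /d/ after other voiced sounds.
So -ed on *beg* is pronounced /d/.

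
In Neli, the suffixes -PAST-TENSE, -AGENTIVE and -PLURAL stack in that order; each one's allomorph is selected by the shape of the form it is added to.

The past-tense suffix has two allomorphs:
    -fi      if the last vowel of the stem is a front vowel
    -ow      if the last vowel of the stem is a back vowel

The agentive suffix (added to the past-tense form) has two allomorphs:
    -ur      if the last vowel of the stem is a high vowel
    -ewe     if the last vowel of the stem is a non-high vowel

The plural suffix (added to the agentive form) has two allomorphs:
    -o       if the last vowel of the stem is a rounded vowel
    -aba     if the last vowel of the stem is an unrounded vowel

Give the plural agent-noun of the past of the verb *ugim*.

ugimfiuro

*ugim*: last vowel = /i/, a front vowel → -fi → *ugimfi*.
The past-tense form *ugimfi* — last vowel /i/ (a high vowel) → -ur → *ugimfiur*.
The agentive form *ugimfiur* — last vowel /u/ (a rounded vowel) → -o → *ugimfiuro*.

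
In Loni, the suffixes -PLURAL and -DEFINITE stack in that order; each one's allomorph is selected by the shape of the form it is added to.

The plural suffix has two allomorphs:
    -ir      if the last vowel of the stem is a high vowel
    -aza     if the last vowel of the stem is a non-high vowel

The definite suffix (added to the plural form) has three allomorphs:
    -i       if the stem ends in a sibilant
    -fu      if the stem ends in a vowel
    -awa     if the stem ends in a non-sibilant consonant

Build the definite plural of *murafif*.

murafifirawa

The last vowel of *murafif* is /i/, which is a high vowel, so the plural suffix is -ir, giving *murafifir*.
Since the final sound of the plural form *murafifir* is /r/ (a non-sibilant consonant), it takes -awa, giving *murafifirawa*.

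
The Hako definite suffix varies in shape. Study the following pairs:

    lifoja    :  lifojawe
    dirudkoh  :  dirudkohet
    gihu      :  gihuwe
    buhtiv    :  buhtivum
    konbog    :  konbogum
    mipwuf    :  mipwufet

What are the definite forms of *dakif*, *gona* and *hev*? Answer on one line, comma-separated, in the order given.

The suffix is conditioned by the final sound: -et when the stem ends in a voiceless consonant (*dirudkoh*, *mipwuf*); -um when the stem ends in a voiced consonant (*buhtiv*, *konbog*); -we when the stem ends in a vowel (*lifoja*, *gihu*).
*dakif* — final sound /f/ (a voiceless consonant) → -et → *dakifet*.
The final sound of *gona* is /a/, which is a vowel, so the suffix is -we, giving *gonawe*.
The final sound of *hev* is /v/, which is a voiced consonant, so the suffix is -um, giving *hevum*.

dakifet, gonawe, hevum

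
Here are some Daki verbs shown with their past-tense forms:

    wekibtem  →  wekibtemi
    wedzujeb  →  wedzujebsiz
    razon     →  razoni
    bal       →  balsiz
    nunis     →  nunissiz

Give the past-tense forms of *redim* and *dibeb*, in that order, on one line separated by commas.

redimi, dibebsiz

The suffix is conditioned by the final consonant: -i when the stem ends in a nasal (*wekibtem*, *razon*); -siz when the stem ends in a non-nasal consonant (*wedzujeb*, *bal*, *nunis*).
Since the final consonant of *redim* is /m/ (a nasal), it takes -i, giving *redimi*.
*dibeb*: final consonant = /b/, non-nasal → -siz → *dibebsiz*.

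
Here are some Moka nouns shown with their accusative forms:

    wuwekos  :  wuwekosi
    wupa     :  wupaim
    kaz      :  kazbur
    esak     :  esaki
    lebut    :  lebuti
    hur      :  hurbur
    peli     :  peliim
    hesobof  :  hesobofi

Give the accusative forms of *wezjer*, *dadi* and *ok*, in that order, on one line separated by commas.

The suffix is conditioned by the final sound: -i when the stem ends in a voiceless consonant (*wuwekos*, *esak*, *lebut*, *hesobof*); -bur when the stem ends in a voiced consonant (*kaz*, *hur*); -im when the stem ends in a vowel (*wupa*, *peli*).
*wezjer*: final sound = /r/, a voiced consonant → -bur → *wezjerbur*.
Since the final sound of *dadi* is /i/ (a vowel), it takes -im, giving *dadiim*.
Since the final sound of *ok* is /k/ (a voiceless consonant), it takes -i, giving *oki*.

wezjerbur, dadiim, oki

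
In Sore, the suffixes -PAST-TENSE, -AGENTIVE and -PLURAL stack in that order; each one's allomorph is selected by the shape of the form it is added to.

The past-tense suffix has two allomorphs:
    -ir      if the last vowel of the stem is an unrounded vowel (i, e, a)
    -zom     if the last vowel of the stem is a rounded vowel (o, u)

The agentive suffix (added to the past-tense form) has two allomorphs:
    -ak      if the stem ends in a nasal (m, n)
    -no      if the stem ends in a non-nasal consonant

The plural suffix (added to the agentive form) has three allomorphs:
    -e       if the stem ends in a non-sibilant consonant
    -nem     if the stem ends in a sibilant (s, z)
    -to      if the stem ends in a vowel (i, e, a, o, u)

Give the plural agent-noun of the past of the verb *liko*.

*liko* — last vowel /o/ (a rounded vowel) → -zom → *likozom*.
Since the final consonant of the past-tense form *likozom* is /m/ (a nasal), it takes -ak, giving *likozomak*.
The agentive form *likozomak*: final sound = /k/, a non-sibilant consonant → -e → *likozomake*.

likozomake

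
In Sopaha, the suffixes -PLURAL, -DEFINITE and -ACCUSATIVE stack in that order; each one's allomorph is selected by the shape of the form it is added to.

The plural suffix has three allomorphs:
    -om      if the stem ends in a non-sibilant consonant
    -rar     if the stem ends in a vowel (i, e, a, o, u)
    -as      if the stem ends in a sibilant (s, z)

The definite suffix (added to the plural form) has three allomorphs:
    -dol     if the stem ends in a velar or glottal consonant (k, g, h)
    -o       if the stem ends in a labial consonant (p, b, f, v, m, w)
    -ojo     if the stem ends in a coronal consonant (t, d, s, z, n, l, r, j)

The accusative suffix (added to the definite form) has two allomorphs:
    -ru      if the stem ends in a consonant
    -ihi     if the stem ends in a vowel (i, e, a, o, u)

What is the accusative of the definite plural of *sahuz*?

sahuzasojoihi

*sahuz* — final sound /z/ (a sibilant) → -as → *sahuzas*.
The plural form *sahuzas*: final consonant = /s/, coronal → -ojo → *sahuzasojo*.
Since the final sound of the definite form *sahuzasojo* is /o/ (a vowel), it takes -ihi, giving *sahuzasojoihi*.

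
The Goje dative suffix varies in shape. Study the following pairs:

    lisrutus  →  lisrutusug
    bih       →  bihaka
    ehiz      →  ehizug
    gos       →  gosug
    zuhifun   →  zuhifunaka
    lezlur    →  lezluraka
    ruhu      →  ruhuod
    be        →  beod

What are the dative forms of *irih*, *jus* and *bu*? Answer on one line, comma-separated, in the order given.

Looking at the final sound of each stem: -ug when the stem ends in a sibilant (*lisrutus*, *ehiz*, *gos*); -aka when the stem ends in a non-sibilant consonant (*bih*, *zuhifun*, *lezlur*); -od when the stem ends in a vowel (*ruhu*, *be*).
The final sound of *irih* is /h/, which is a non-sibilant consonant, so the suffix is -aka, giving *irihaka*.
*jus*: final sound = /s/, a sibilant → -ug → *jusug*.
*bu*: final sound = /u/, a vowel → -od → *buod*.

irihaka, jusug, buod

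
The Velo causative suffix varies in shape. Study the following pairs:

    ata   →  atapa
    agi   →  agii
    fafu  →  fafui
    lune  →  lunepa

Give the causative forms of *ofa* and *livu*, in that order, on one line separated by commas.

The alternation tracks the last vowel of the stem — -i when the last vowel of the stem is a high vowel (*agi*, *fafu*); -pa when the last vowel of the stem is a non-high vowel (*ata*, *lune*).
Since the last vowel of *ofa* is /a/ (a non-high vowel), it takes -pa, giving *ofapa*.
Since the last vowel of *livu* is /u/ (a high vowel), it takes -i, giving *livui*.

ofapa, livui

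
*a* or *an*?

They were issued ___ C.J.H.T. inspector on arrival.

The indefinite article is chosen by the initial *sound* of the following word, not its spelling.
The initialism *C.J.H.T.* is read letter by letter; the first letter, C, is pronounced /siː/, which begins with a consonant sound.
So the article is *a*: They were issued a C.J.H.T. inspector on arrival.

a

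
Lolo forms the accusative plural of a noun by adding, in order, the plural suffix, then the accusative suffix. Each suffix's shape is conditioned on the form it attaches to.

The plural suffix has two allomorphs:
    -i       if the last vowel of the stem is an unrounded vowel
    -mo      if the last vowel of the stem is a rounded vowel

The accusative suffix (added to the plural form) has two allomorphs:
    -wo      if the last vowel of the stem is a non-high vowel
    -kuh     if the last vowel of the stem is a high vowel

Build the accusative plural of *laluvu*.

*laluvu* — last vowel /u/ (a rounded vowel) → -mo → *laluvumo*.
The plural form *laluvumo* — last vowel /o/ (a non-high vowel) → -wo → *laluvumowo*.

laluvumowo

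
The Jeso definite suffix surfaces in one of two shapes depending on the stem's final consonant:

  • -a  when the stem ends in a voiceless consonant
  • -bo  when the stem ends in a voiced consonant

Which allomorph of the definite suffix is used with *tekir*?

Since the final consonant of *tekir* is /r/ (voiced), it takes -bo.

-bo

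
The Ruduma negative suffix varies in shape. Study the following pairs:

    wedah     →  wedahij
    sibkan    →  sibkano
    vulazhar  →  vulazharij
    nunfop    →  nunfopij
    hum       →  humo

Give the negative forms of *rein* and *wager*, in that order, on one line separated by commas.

Looking at the final consonant of each stem: -o when the stem ends in a nasal (*sibkan*, *hum*); -ij when the stem ends in a non-nasal consonant (*wedah*, *vulazhar*, *nunfop*).
Since the final consonant of *rein* is /n/ (a nasal), it takes -o, giving *reino*.
*wager* — final consonant /r/ (non-nasal) → -ij → *wagerij*.

reino, wagerij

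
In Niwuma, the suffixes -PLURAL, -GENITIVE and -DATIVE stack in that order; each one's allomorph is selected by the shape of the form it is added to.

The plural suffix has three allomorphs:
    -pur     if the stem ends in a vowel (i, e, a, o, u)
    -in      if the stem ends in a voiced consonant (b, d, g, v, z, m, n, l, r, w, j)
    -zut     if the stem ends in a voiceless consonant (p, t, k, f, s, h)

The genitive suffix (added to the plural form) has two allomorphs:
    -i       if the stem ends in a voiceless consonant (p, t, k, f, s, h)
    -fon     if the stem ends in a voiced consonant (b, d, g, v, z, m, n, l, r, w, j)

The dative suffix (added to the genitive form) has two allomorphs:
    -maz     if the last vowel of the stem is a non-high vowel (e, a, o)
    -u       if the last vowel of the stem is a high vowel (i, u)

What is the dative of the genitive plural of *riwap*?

Since the final sound of *riwap* is /p/ (a voiceless consonant), it takes -zut, giving *riwapzut*.
The plural form *riwapzut*: final consonant = /t/, voiceless → -i → *riwapzuti*.
The genitive form *riwapzuti* — last vowel /i/ (a high vowel) → -u → *riwapzutiu*.

riwapzutiu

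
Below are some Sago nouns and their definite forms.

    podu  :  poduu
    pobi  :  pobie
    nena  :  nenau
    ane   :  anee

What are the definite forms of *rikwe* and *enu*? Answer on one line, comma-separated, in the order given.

rikwee, enuu

The alternation tracks the last vowel of the stem — -e when the last vowel of the stem is a front vowel (*pobi*, *ane*); -u when the last vowel of the stem is a back vowel (*podu*, *nena*).
*rikwe* — last vowel /e/ (a front vowel) → -e → *rikwee*.
Since the last vowel of *enu* is /u/ (a back vowel), it takes -u, giving *enuu*.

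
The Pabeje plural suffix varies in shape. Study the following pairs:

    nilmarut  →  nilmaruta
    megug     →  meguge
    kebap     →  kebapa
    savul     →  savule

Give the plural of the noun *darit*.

The suffix is conditioned by the final consonant: -a when the stem ends in a voiceless consonant (*nilmarut*, *kebap*); -e when the stem ends in a voiced consonant (*megug*, *savul*).
Since the final consonant of *darit* is /t/ (voiceless), it takes -a, giving *darita*.

darita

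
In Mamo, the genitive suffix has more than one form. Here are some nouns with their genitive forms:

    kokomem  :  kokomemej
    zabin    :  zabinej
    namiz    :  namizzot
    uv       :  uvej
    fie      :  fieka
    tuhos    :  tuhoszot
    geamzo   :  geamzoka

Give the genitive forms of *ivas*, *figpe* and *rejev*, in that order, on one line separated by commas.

The suffix is conditioned by the final sound: -zot when the stem ends in a sibilant (*namiz*, *tuhos*); -ej when the stem ends in a non-sibilant consonant (*kokomem*, *zabin*, *uv*); -ka when the stem ends in a vowel (*fie*, *geamzo*).
Since the final sound of *ivas* is /s/ (a sibilant), it takes -zot, giving *ivaszot*.
*figpe*: final sound = /e/, a vowel → -ka → *figpeka*.
*rejev*: final sound = /v/, a non-sibilant consonant → -ej → *rejevej*.

ivaszot, figpeka, rejevej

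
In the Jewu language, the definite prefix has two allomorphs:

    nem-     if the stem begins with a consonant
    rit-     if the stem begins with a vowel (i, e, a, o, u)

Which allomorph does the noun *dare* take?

nem-

*dare*: first sound = /d/, a consonant → nem-.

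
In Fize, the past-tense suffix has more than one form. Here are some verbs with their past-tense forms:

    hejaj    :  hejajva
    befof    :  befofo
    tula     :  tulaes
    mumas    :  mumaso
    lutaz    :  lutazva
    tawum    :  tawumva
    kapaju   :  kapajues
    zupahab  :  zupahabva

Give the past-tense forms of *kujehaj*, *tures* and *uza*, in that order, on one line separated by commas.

The alternation tracks the final sound of the stem — -o when the stem ends in a voiceless consonant (*befof*, *mumas*); -va when the stem ends in a voiced consonant (*hejaj*, *lutaz*, *tawum*, *zupahab*); -es when the stem ends in a vowel (*tula*, *kapaju*).
*kujehaj* — final sound /j/ (a voiced consonant) → -va → *kujehajva*.
*tures*: final sound = /s/, a voiceless consonant → -o → *tureso*.
*uza* — final sound /a/ (a vowel) → -es → *uzaes*.

kujehajva, tureso, uzaes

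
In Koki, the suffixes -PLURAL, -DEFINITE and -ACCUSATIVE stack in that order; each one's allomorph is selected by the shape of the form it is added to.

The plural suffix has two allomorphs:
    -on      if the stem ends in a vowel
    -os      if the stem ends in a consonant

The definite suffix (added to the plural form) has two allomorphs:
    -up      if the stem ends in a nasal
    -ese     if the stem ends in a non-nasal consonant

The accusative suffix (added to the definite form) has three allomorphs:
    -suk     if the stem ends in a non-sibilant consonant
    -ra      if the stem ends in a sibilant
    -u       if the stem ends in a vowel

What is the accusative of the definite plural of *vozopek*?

vozopekoseseu

*vozopek*: final sound = /k/, a consonant → -os → *vozopekos*.
The plural form *vozopekos*: final consonant = /s/, non-nasal → -ese → *vozopekosese*.
The definite form *vozopekosese* — final sound /e/ (a vowel) → -u → *vozopekoseseu*.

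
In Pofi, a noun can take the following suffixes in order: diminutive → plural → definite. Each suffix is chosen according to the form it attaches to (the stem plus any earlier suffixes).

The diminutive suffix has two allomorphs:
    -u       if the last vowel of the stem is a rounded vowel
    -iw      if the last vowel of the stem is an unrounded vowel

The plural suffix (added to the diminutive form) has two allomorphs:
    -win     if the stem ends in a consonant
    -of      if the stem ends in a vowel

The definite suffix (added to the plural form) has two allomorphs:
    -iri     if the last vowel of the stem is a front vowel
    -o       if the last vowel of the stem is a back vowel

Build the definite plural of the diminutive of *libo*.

libouofo

*libo*: last vowel = /o/, a rounded vowel → -u → *libou*.
The diminutive form *libou*: final sound = /u/, a vowel → -of → *libouof*.
Since the last vowel of the plural form *libouof* is /o/ (a back vowel), it takes -o, giving *libouofo*.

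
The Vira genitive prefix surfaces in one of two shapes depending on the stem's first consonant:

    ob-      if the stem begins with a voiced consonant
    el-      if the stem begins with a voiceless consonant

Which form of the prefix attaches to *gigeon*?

ob-

Since the first consonant of *gigeon* is /g/ (voiced), it takes ob-.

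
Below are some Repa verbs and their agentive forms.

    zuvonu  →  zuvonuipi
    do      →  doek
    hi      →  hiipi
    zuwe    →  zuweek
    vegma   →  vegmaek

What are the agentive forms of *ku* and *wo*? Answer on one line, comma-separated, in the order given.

The suffix is conditioned by the last vowel: -ipi when the last vowel of the stem is a high vowel (*zuvonu*, *hi*); -ek when the last vowel of the stem is a non-high vowel (*do*, *zuwe*, *vegma*).
Since the last vowel of *ku* is /u/ (a high vowel), it takes -ipi, giving *kuipi*.
The last vowel of *wo* is /o/, which is a non-high vowel, so the suffix is -ek, giving *woek*.

kuipi, woek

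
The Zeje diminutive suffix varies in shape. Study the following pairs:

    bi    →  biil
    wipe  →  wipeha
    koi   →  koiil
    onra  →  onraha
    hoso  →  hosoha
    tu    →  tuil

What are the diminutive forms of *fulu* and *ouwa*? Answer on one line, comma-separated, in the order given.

The pattern is height harmony: -il when the last vowel of the stem is a high vowel (*bi*, *koi*, *tu*); -ha when the last vowel of the stem is a non-high vowel (*wipe*, *onra*, *hoso*).
The last vowel of *fulu* is /u/, which is a high vowel, so the suffix is -il, giving *fuluil*.
The last vowel of *ouwa* is /a/, which is a non-high vowel, so the suffix is -ha, giving *ouwaha*.

fuluil, ouwaha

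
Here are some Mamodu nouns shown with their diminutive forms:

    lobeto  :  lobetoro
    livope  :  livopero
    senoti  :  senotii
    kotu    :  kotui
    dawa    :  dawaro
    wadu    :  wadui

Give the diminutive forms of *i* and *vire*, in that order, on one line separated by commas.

ii, virero

Looking at the last vowel of each stem: -i when the last vowel of the stem is a high vowel (*senoti*, *kotu*, *wadu*); -ro when the last vowel of the stem is a non-high vowel (*lobeto*, *livope*, *dawa*).
The last vowel of *i* is /i/, which is a high vowel, so the suffix is -i, giving *ii*.
*vire*: last vowel = /e/, a non-high vowel → -ro → *virero*.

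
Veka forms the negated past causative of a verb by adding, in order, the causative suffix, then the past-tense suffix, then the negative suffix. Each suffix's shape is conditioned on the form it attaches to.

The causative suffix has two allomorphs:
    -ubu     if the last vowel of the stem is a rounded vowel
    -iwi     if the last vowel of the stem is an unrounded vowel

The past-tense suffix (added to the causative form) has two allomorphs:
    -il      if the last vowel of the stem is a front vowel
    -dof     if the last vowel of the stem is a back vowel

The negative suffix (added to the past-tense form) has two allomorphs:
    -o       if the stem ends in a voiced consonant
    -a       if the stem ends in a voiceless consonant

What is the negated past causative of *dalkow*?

The last vowel of *dalkow* is /o/, which is a rounded vowel, so the causative suffix is -ubu, giving *dalkowubu*.
The last vowel of the causative form *dalkowubu* is /u/, which is a back vowel, so the past-tense suffix is -dof, giving *dalkowubudof*.
The final consonant of the past-tense form *dalkowubudof* is /f/, which is voiceless, so the negative suffix is -a, giving *dalkowubudofa*.

dalkowubudofa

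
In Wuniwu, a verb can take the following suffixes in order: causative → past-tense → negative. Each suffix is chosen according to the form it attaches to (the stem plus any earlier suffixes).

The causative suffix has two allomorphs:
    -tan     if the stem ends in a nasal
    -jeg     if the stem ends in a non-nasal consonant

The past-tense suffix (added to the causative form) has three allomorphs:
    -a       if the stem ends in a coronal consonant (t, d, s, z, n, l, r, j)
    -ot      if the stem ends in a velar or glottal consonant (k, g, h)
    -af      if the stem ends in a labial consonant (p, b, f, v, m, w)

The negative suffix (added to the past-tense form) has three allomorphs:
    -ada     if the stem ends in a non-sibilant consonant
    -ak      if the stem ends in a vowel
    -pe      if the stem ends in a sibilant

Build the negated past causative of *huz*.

huzjegotada

Since the final consonant of *huz* is /z/ (non-nasal), it takes -jeg, giving *huzjeg*.
Since the final consonant of the causative form *huzjeg* is /g/ (velar/glottal), it takes -ot, giving *huzjegot*.
The past-tense form *huzjegot* — final sound /t/ (a non-sibilant consonant) → -ada → *huzjegotada*.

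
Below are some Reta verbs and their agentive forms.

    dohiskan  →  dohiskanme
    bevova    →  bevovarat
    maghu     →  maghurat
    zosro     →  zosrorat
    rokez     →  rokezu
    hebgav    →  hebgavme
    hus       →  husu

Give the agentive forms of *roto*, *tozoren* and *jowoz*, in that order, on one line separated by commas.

rotorat, tozorenme, jowozu

The pattern is sibilance of the final sound: -u when the stem ends in a sibilant (*rokez*, *hus*); -me when the stem ends in a non-sibilant consonant (*dohiskan*, *hebgav*); -rat when the stem ends in a vowel (*bevova*, *maghu*, *zosro*).
Since the final sound of *roto* is /o/ (a vowel), it takes -rat, giving *rotorat*.
*tozoren* — final sound /n/ (a non-sibilant consonant) → -me → *tozorenme*.
The final sound of *jowoz* is /z/, which is a sibilant, so the suffix is -u, giving *jowozu*.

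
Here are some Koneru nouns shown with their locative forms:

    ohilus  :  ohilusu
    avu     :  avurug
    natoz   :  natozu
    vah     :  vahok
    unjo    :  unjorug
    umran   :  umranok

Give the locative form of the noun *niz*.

nizu

The pattern is sibilance of the final sound: -u when the stem ends in a sibilant (*ohilus*, *natoz*); -ok when the stem ends in a non-sibilant consonant (*vah*, *umran*); -rug when the stem ends in a vowel (*avu*, *unjo*).
*niz* — final sound /z/ (a sibilant) → -u → *nizu*.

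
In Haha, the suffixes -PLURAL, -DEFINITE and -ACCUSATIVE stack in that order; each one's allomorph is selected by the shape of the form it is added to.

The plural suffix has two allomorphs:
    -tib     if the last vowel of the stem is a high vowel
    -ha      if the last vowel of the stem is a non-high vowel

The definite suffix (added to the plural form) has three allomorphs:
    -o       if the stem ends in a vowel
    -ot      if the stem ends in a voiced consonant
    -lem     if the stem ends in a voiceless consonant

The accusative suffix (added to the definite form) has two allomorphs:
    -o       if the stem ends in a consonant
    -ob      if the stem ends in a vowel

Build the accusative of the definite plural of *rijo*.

Since the last vowel of *rijo* is /o/ (a non-high vowel), it takes -ha, giving *rijoha*.
The plural form *rijoha* — final sound /a/ (a vowel) → -o → *rijohao*.
The definite form *rijohao*: final sound = /o/, a vowel → -ob → *rijohaoob*.

rijohaoob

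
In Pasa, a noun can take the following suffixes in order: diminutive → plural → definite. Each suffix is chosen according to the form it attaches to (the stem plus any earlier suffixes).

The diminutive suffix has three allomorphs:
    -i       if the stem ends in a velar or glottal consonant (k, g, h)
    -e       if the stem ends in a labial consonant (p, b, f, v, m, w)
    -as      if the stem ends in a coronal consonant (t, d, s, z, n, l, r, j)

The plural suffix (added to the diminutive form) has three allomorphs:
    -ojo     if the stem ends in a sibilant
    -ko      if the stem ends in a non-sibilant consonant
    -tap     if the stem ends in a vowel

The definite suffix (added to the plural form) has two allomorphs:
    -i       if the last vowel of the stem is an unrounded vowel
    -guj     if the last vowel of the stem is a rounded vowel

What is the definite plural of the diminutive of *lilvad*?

Since the final consonant of *lilvad* is /d/ (coronal), it takes -as, giving *lilvadas*.
The diminutive form *lilvadas*: final sound = /s/, a sibilant → -ojo → *lilvadasojo*.
The plural form *lilvadasojo* — last vowel /o/ (a rounded vowel) → -guj → *lilvadasojoguj*.

lilvadasojoguj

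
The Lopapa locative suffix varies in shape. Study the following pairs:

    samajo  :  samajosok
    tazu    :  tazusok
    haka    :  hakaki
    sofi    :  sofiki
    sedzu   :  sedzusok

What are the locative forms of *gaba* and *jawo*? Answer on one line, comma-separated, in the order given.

gabaki, jawosok

The suffix is conditioned by the last vowel: -sok when the last vowel of the stem is a rounded vowel (*samajo*, *tazu*, *sedzu*); -ki when the last vowel of the stem is an unrounded vowel (*haka*, *sofi*).
*gaba*: last vowel = /a/, an unrounded vowel → -ki → *gabaki*.
*jawo* — last vowel /o/ (a rounded vowel) → -sok → *jawosok*.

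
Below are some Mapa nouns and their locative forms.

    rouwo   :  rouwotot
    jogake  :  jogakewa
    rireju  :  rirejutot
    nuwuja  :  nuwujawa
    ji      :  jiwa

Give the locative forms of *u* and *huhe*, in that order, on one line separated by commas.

utot, huhewa

The suffix is conditioned by the last vowel: -tot when the last vowel of the stem is a rounded vowel (*rouwo*, *rireju*); -wa when the last vowel of the stem is an unrounded vowel (*jogake*, *nuwuja*, *ji*).
Since the last vowel of *u* is /u/ (a rounded vowel), it takes -tot, giving *utot*.
*huhe* — last vowel /e/ (an unrounded vowel) → -wa → *huhewa*.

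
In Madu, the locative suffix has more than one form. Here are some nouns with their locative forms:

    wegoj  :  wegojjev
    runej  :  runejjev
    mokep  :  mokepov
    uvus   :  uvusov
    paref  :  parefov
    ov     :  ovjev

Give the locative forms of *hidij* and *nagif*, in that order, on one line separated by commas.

Looking at the final consonant of each stem: -ov when the stem ends in a voiceless consonant (*mokep*, *uvus*, *paref*); -jev when the stem ends in a voiced consonant (*wegoj*, *runej*, *ov*).
*hidij*: final consonant = /j/, voiced → -jev → *hidijjev*.
*nagif* — final consonant /f/ (voiceless) → -ov → *nagifov*.

hidijjev, nagifov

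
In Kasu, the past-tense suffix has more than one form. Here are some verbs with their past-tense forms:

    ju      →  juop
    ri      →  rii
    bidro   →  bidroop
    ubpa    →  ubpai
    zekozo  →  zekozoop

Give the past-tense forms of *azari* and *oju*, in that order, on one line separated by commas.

azarii, ojuop

Looking at the last vowel of each stem: -op when the last vowel of the stem is a rounded vowel (*ju*, *bidro*, *zekozo*); -i when the last vowel of the stem is an unrounded vowel (*ri*, *ubpa*).
Since the last vowel of *azari* is /i/ (an unrounded vowel), it takes -i, giving *azarii*.
Since the last vowel of *oju* is /u/ (a rounded vowel), it takes -op, giving *ojuop*.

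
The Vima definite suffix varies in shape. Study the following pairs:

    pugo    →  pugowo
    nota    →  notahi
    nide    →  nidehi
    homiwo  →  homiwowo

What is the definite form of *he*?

hehi

The suffix is conditioned by the last vowel: -wo when the last vowel of the stem is a rounded vowel (*pugo*, *homiwo*); -hi when the last vowel of the stem is an unrounded vowel (*nota*, *nide*).
The last vowel of *he* is /e/, which is an unrounded vowel, so the suffix is -hi, giving *hehi*.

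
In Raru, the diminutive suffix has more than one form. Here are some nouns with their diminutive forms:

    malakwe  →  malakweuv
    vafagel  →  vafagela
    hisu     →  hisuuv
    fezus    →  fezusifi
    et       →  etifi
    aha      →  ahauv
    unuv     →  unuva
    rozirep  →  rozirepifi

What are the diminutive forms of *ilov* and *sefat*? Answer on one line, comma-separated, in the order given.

ilova, sefatifi

The suffix is conditioned by the final sound: -ifi when the stem ends in a voiceless consonant (*fezus*, *et*, *rozirep*); -a when the stem ends in a voiced consonant (*vafagel*, *unuv*); -uv when the stem ends in a vowel (*malakwe*, *hisu*, *aha*).
The final sound of *ilov* is /v/, which is a voiced consonant, so the suffix is -a, giving *ilova*.
*sefat* — final sound /t/ (a voiceless consonant) → -ifi → *sefatifi*.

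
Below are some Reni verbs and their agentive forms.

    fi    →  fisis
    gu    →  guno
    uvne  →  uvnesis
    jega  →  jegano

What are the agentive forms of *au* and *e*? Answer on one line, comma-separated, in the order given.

auno, esis

The alternation tracks the last vowel of the stem — -sis when the last vowel of the stem is a front vowel (*fi*, *uvne*); -no when the last vowel of the stem is a back vowel (*gu*, *jega*).
*au*: last vowel = /u/, a back vowel → -no → *auno*.
The last vowel of *e* is /e/, which is a front vowel, so the suffix is -sis, giving *esis*.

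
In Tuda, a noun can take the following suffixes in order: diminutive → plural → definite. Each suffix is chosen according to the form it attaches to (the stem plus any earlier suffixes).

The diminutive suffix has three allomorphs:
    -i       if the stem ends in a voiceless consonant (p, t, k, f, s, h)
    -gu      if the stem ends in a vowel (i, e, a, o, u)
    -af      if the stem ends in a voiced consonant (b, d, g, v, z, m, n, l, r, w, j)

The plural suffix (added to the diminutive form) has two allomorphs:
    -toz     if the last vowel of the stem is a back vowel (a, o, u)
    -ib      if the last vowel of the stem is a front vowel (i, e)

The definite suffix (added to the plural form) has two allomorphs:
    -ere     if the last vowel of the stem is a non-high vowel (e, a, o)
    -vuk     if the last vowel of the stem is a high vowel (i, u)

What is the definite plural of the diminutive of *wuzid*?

wuzidaftozere

*wuzid* — final sound /d/ (a voiced consonant) → -af → *wuzidaf*.
The diminutive form *wuzidaf*: last vowel = /a/, a back vowel → -toz → *wuzidaftoz*.
The last vowel of the plural form *wuzidaftoz* is /o/, which is a non-high vowel, so the definite suffix is -ere, giving *wuzidaftozere*.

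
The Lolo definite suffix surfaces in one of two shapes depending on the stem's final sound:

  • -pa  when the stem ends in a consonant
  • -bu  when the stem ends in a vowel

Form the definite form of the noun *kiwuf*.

*kiwuf*: final sound = /f/, a consonant → -pa → *kiwufpa*.

kiwufpa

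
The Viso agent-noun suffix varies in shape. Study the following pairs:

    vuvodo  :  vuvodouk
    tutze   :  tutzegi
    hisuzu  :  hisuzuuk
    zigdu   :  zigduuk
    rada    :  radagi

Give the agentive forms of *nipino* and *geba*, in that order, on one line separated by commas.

nipinouk, gebagi

The suffix is conditioned by the last vowel: -uk when the last vowel of the stem is a rounded vowel (*vuvodo*, *hisuzu*, *zigdu*); -gi when the last vowel of the stem is an unrounded vowel (*tutze*, *rada*).
*nipino*: last vowel = /o/, a rounded vowel → -uk → *nipinouk*.
The last vowel of *geba* is /a/, which is an unrounded vowel, so the suffix is -gi, giving *gebagi*.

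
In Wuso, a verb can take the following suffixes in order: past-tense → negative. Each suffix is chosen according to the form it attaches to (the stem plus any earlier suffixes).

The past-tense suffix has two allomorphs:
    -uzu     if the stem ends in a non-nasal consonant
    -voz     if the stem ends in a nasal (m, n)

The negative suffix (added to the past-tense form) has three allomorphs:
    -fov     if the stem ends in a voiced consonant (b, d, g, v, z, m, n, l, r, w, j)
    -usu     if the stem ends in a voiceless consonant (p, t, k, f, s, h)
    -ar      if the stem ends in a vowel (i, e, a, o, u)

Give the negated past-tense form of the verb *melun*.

*melun* — final consonant /n/ (a nasal) → -voz → *melunvoz*.
The final sound of the past-tense form *melunvoz* is /z/, which is a voiced consonant, so the negative suffix is -fov, giving *melunvozfov*.

melunvozfov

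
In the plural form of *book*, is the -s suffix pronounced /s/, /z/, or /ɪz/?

The stem *book* ends in a voiceless non-sibilant consonant.
The plural suffix surfaces as /ɪz/ after sibilants, /s/ after other voiceless consonants, and /z/ after other voiced sounds.
So the plural -s on *book* is pronounced /s/.

/s/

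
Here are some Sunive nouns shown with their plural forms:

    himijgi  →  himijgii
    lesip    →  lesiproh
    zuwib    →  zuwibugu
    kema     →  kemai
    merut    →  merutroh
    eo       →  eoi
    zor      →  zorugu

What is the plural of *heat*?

heatroh

The suffix is conditioned by the final sound: -roh when the stem ends in a voiceless consonant (*lesip*, *merut*); -ugu when the stem ends in a voiced consonant (*zuwib*, *zor*); -i when the stem ends in a vowel (*himijgi*, *kema*, *eo*).
*heat* — final sound /t/ (a voiceless consonant) → -roh → *heatroh*.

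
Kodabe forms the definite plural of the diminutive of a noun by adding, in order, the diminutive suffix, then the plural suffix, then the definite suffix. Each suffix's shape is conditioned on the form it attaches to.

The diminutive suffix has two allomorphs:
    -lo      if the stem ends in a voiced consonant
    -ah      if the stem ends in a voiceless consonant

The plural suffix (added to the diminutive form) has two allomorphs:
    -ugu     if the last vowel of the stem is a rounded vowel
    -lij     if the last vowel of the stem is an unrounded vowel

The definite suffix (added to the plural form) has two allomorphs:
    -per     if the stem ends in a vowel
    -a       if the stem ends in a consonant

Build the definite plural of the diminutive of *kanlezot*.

*kanlezot*: final consonant = /t/, voiceless → -ah → *kanlezotah*.
The last vowel of the diminutive form *kanlezotah* is /a/, which is an unrounded vowel, so the plural suffix is -lij, giving *kanlezotahlij*.
The plural form *kanlezotahlij* — final sound /j/ (a consonant) → -a → *kanlezotahlija*.

kanlezotahlija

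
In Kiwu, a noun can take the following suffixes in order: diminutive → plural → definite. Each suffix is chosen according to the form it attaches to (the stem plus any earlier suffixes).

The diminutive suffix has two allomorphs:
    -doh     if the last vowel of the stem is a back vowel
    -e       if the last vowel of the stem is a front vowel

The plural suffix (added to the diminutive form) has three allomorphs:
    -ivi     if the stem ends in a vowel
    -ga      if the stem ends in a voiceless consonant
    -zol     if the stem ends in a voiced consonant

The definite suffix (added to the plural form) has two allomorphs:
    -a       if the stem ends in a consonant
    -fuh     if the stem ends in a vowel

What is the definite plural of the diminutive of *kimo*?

kimodohgafuh

*kimo* — last vowel /o/ (a back vowel) → -doh → *kimodoh*.
The final sound of the diminutive form *kimodoh* is /h/, which is a voiceless consonant, so the plural suffix is -ga, giving *kimodohga*.
Since the final sound of the plural form *kimodohga* is /a/ (a vowel), it takes -fuh, giving *kimodohgafuh*.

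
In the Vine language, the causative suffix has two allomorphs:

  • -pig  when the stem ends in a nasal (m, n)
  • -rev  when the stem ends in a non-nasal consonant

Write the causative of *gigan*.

The final consonant of *gigan* is /n/, which is a nasal, so the suffix is -pig, giving *giganpig*.

giganpig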